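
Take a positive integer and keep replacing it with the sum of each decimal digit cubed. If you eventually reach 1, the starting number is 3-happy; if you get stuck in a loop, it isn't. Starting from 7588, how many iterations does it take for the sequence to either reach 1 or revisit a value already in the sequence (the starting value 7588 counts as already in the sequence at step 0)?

7

7588 → 7³ + 5³ + 8³ + 8³ = 1492
1492 → 1³ + 4³ + 9³ + 2³ = 802
802 → 8³ + 0³ + 2³ = 520
520 → 5³ + 2³ + 0³ = 133
133 → 1³ + 3³ + 3³ = 55
55 → 5³ + 5³ = 250
250 → 2³ + 5³ + 0³ = 133  — 133 repeats.
That took 7 steps.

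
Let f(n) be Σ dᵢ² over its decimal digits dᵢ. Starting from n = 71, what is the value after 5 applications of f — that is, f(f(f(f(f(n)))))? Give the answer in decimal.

89

71 → 7² + 1² = 49 + 1 = 50
50 → 5² + 0² = 25 + 0 = 25
25 → 2² + 5² = 4 + 25 = 29
29 → 2² + 9² = 4 + 81 = 85
85 → 8² + 5² = 64 + 25 = 89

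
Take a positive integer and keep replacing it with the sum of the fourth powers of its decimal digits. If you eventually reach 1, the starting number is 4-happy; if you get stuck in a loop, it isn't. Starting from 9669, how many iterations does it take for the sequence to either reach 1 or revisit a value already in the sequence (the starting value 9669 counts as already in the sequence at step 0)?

10

9669 → 15714
15714 → 3284
3284 → 4449
4449 → 7329
7329 → 9059
9059 → 13747
13747 → 5140
5140 → 882
882 → 8208
8208 → 8208  — 8208 repeats.
That took 10 steps.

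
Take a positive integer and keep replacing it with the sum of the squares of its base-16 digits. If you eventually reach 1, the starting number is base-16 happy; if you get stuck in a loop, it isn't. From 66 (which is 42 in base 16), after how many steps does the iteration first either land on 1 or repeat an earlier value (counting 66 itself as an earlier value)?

6

66 = (4,2)_16 → 20
20 = (1,4)_16 → 17
17 = (1,1)_16 → 2
2 = (2)_16 → 4
4 = (4)_16 → 16
16 = (1,0)_16 → 1  — reached 1.
That took 6 steps.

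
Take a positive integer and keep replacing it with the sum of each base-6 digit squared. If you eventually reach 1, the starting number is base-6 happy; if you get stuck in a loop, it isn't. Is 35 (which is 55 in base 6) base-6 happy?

35 = (5,5)_6 → 5² + 5² = 50
50 = (1,2,2)_6 → 1² + 2² + 2² = 9
9 = (1,3)_6 → 1² + 3² = 10
10 = (1,4)_6 → 1² + 4² = 17
17 = (2,5)_6 → 2² + 5² = 29
29 = (4,5)_6 → 4² + 5² = 41
41 = (1,0,5)_6 → 1² + 0² + 5² = 26
26 = (4,2)_6 → 4² + 2² = 20
20 = (3,2)_6 → 3² + 2² = 13
13 = (2,1)_6 → 2² + 1² = 5
5 = (5)_6 → 5² = 25
25 = (4,1)_6 → 4² + 1² = 17  — 17 already seen; the sequence cycles without reaching 1.

not base-6 happy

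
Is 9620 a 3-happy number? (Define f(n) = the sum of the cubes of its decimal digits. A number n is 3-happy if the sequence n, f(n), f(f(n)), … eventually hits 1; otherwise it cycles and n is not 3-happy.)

not 3-happy

9620 → 9³ + 6³ + 2³ + 0³ = 953
953 → 9³ + 5³ + 3³ = 881
881 → 8³ + 8³ + 1³ = 1025
1025 → 1³ + 0³ + 2³ + 5³ = 134
134 → 1³ + 3³ + 4³ = 92
92 → 9³ + 2³ = 737
737 → 7³ + 3³ + 7³ = 713
713 → 7³ + 1³ + 3³ = 371
371 → 3³ + 7³ + 1³ = 371  — 371 already seen; the sequence cycles without reaching 1.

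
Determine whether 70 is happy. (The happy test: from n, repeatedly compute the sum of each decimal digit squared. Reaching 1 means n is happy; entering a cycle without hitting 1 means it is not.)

happy

70 → 7² + 0² = 49 + 0 = 49
49 → 4² + 9² = 16 + 81 = 97
97 → 9² + 7² = 81 + 49 = 130
130 → 1² + 3² + 0² = 1 + 9 + 0 = 10
10 → 1² + 0² = 1 + 0 = 1  — reached 1.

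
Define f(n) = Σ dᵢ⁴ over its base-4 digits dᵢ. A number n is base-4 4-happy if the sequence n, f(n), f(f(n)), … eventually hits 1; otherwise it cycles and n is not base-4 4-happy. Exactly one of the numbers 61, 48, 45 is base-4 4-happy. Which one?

45

61: 61 → 163 → 113 → 83 → 83  — repeats 83 (not base-4 4-happy)
48: 48 → 81 → 3 → 81  — repeats 81 (not base-4 4-happy)
45: 45 → 98 → 33 → 17 → 2 → 16 → 1  — reaches 1 (base-4 4-happy)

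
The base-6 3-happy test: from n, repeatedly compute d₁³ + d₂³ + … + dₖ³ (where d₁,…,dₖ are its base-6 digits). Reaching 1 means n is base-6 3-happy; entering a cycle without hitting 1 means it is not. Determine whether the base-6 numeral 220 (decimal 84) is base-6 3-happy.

not base-6 3-happy

84 = (2,2,0)_6 → 16
16 = (2,4)_6 → 72
72 = (2,0,0)_6 → 8
8 = (1,2)_6 → 9
9 = (1,3)_6 → 28
28 = (4,4)_6 → 128
128 = (3,3,2)_6 → 62
62 = (1,4,2)_6 → 73
73 = (2,0,1)_6 → 9  — 9 already seen; the sequence cycles without reaching 1.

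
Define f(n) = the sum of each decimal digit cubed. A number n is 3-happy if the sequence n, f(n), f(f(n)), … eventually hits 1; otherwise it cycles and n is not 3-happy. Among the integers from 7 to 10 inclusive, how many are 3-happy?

7: 7 → 343 → 118 → 514 → 190 → 730 → 370 → 370  (repeats 370)
8: 8 → 512 → 134 → 92 → 737 → 713 → 371 → 371  (repeats 371)
9: 9 → 729 → 1080 → 513 → 153 → 153  (repeats 153)
10: 10 → 1  (reaches 1)
3-happy: 10

1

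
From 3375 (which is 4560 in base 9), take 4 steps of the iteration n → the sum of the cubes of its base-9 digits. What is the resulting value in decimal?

345

3375 = (4,5,6,0)_9 → 4³ + 5³ + 6³ + 0³ = 64 + 125 + 216 + 0 = 405
405 = (5,0,0)_9 → 5³ + 0³ + 0³ = 125 + 0 + 0 = 125
125 = (1,4,8)_9 → 1³ + 4³ + 8³ = 1 + 64 + 512 = 577
577 = (7,1,1)_9 → 7³ + 1³ + 1³ = 343 + 1 + 1 = 345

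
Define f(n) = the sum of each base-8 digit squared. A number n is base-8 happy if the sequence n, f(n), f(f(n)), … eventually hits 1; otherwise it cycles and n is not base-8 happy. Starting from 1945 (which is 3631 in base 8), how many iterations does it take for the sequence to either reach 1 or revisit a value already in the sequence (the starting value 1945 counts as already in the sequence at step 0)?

1945 = (3,6,3,1)_8 → 3² + 6² + 3² + 1² = 55
55 = (6,7)_8 → 6² + 7² = 85
85 = (1,2,5)_8 → 1² + 2² + 5² = 30
30 = (3,6)_8 → 3² + 6² = 45
45 = (5,5)_8 → 5² + 5² = 50
50 = (6,2)_8 → 6² + 2² = 40
40 = (5,0)_8 → 5² + 0² = 25
25 = (3,1)_8 → 3² + 1² = 10
10 = (1,2)_8 → 1² + 2² = 5
5 = (5)_8 → 5² = 25  — 25 repeats.
That took 10 steps.

10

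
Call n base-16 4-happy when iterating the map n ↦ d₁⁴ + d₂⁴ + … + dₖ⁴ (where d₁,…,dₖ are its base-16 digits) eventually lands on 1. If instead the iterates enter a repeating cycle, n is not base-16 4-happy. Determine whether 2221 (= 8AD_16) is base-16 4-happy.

base-16 4-happy

2221 = (8,10,13)_16 → 42657
42657 = (10,6,10,1)_16 → 21297
21297 = (5,3,3,1)_16 → 788
788 = (3,1,4)_16 → 338
338 = (1,5,2)_16 → 642
642 = (2,8,2)_16 → 4128
4128 = (1,0,2,0)_16 → 17
17 = (1,1)_16 → 2
2 = (2)_16 → 16
16 = (1,0)_16 → 1  — reached 1.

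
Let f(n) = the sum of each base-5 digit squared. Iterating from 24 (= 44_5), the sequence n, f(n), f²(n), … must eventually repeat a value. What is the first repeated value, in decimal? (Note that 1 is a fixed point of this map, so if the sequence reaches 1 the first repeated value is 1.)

24 = (4,4)_5 → 4² + 4² = 16 + 16 = 32
32 = (1,1,2)_5 → 1² + 1² + 2² = 1 + 1 + 4 = 6
6 = (1,1)_5 → 1² + 1² = 1 + 1 = 2
2 = (2)_5 → 2² = 4
4 = (4)_5 → 4² = 16
16 = (3,1)_5 → 3² + 1² = 9 + 1 = 10
10 = (2,0)_5 → 2² + 0² = 4 + 0 = 4  — 4 already appeared earlier.

4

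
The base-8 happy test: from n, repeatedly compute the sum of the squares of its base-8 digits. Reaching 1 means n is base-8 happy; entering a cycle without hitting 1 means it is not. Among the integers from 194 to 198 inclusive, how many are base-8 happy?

194: 194 → 13 → 26 → 13  (repeats 13)
195: 195 → 18 → 8 → 1  (reaches 1)
196: 196 → 25 → 10 → 5 → 25  (repeats 25)
197: 197 → 34 → 20 → 20  (repeats 20)
198: 198 → 45 → 50 → 40 → 25 → 10 → 5 → 25  (repeats 25)
base-8 happy: 195

1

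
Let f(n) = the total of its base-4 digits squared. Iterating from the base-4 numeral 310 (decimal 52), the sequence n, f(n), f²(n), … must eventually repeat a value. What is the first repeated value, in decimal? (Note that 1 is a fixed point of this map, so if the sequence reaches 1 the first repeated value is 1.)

52 = (3,1,0)_4 → 3² + 1² + 0² = 9 + 1 + 0 = 10
10 = (2,2)_4 → 2² + 2² = 4 + 4 = 8
8 = (2,0)_4 → 2² + 0² = 4 + 0 = 4
4 = (1,0)_4 → 1² + 0² = 1 + 0 = 1  — reached the fixed point 1.
1 → 1, so 1 is the first repeated value.

1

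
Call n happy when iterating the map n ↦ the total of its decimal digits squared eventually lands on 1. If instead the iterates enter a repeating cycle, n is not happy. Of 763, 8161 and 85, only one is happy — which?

763: 763 → 94 → 97 → 130 → 10 → 1  — reaches 1 (happy)
8161: 8161 → 102 → 5 → 25 → 29 → 85 → 89 → 145 → 42 → 20 → 4 → 16 → 37 → 58 → 89  — repeats 89 (not happy)
85: 85 → 89 → 145 → 42 → 20 → 4 → 16 → 37 → 58 → 89  — repeats 89 (not happy)

763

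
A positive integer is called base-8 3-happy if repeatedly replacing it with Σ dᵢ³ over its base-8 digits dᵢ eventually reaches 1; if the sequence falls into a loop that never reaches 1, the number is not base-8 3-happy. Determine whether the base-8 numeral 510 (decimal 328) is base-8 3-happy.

not base-8 3-happy

328 = (5,1,0)_8 → 5³ + 1³ + 0³ = 125 + 1 + 0 = 126
126 = (1,7,6)_8 → 1³ + 7³ + 6³ = 1 + 343 + 216 = 560
560 = (1,0,6,0)_8 → 1³ + 0³ + 6³ + 0³ = 1 + 0 + 216 + 0 = 217
217 = (3,3,1)_8 → 3³ + 3³ + 1³ = 27 + 27 + 1 = 55
55 = (6,7)_8 → 6³ + 7³ = 216 + 343 = 559
559 = (1,0,5,7)_8 → 1³ + 0³ + 5³ + 7³ = 1 + 0 + 125 + 343 = 469
469 = (7,2,5)_8 → 7³ + 2³ + 5³ = 343 + 8 + 125 = 476
476 = (7,3,4)_8 → 7³ + 3³ + 4³ = 343 + 27 + 64 = 434
434 = (6,6,2)_8 → 6³ + 6³ + 2³ = 216 + 216 + 8 = 440
440 = (6,7,0)_8 → 6³ + 7³ + 0³ = 216 + 343 + 0 = 559  — 559 already seen; the sequence cycles without reaching 1.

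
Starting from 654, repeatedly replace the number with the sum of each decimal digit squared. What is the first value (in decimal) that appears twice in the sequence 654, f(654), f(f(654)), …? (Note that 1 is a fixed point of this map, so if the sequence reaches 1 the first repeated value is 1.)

145

654 → 6² + 5² + 4² = 36 + 25 + 16 = 77
77 → 7² + 7² = 49 + 49 = 98
98 → 9² + 8² = 81 + 64 = 145
145 → 1² + 4² + 5² = 1 + 16 + 25 = 42
42 → 4² + 2² = 16 + 4 = 20
20 → 2² + 0² = 4 + 0 = 4
4 → 4² = 16
16 → 1² + 6² = 1 + 36 = 37
37 → 3² + 7² = 9 + 49 = 58
58 → 5² + 8² = 25 + 64 = 89
89 → 8² + 9² = 64 + 81 = 145  — 145 already appeared earlier.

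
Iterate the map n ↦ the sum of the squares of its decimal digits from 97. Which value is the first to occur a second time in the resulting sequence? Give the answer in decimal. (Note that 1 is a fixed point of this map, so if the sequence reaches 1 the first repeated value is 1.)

1

97 → 9² + 7² = 130
130 → 1² + 3² + 0² = 10
10 → 1² + 0² = 1  — reached the fixed point 1.
1 → 1, so 1 is the first repeated value.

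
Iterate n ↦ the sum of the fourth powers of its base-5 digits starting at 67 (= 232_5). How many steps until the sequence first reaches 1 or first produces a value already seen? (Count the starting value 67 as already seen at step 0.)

3

67 = (2,3,2)_5 → 2⁴ + 3⁴ + 2⁴ = 113
113 = (4,2,3)_5 → 4⁴ + 2⁴ + 3⁴ = 353
353 = (2,4,0,3)_5 → 2⁴ + 4⁴ + 0⁴ + 3⁴ = 353  — 353 repeats.
That took 3 steps.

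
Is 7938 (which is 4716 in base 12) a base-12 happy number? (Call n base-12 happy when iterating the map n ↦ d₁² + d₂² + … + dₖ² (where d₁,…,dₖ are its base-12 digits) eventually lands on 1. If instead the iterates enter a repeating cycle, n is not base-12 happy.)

7938 = (4,7,1,6)_12 → 102
102 = (8,6)_12 → 100
100 = (8,4)_12 → 80
80 = (6,8)_12 → 100  — 100 already seen; the sequence cycles without reaching 1.

not base-12 happy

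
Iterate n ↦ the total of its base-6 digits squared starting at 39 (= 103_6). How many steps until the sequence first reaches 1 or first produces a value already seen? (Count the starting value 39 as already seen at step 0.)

39 = (1,0,3)_6 → 1² + 0² + 3² = 1 + 0 + 9 = 10
10 = (1,4)_6 → 1² + 4² = 1 + 16 = 17
17 = (2,5)_6 → 2² + 5² = 4 + 25 = 29
29 = (4,5)_6 → 4² + 5² = 16 + 25 = 41
41 = (1,0,5)_6 → 1² + 0² + 5² = 1 + 0 + 25 = 26
26 = (4,2)_6 → 4² + 2² = 16 + 4 = 20
20 = (3,2)_6 → 3² + 2² = 9 + 4 = 13
13 = (2,1)_6 → 2² + 1² = 4 + 1 = 5
5 = (5)_6 → 5² = 25
25 = (4,1)_6 → 4² + 1² = 16 + 1 = 17  — 17 repeats.
That took 10 steps.

10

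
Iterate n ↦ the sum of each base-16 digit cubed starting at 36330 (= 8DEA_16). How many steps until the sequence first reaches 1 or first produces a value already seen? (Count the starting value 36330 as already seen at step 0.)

36330 = (8,13,14,10)_16 → 6453
6453 = (1,9,3,5)_16 → 882
882 = (3,7,2)_16 → 378
378 = (1,7,10)_16 → 1344
1344 = (5,4,0)_16 → 189
189 = (11,13)_16 → 3528
3528 = (13,12,8)_16 → 4437
4437 = (1,1,5,5)_16 → 252
252 = (15,12)_16 → 5103
5103 = (1,3,14,15)_16 → 6147
6147 = (1,8,0,3)_16 → 540
540 = (2,1,12)_16 → 1737
1737 = (6,12,9)_16 → 2673
2673 = (10,7,1)_16 → 1344  — 1344 repeats.
That took 14 steps.

14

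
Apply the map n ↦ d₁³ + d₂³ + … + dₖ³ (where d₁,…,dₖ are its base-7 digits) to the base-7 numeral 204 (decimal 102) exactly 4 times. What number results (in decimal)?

102 = (2,0,4)_7 → 2³ + 0³ + 4³ = 8 + 0 + 64 = 72
72 = (1,3,2)_7 → 1³ + 3³ + 2³ = 1 + 27 + 8 = 36
36 = (5,1)_7 → 5³ + 1³ = 125 + 1 = 126
126 = (2,4,0)_7 → 2³ + 4³ + 0³ = 8 + 64 + 0 = 72

72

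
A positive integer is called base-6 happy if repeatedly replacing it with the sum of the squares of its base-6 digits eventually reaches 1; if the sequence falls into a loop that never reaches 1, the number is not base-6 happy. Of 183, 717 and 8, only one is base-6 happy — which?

183: 183 → 34 → 41 → 26 → 20 → 13 → 5 → 25 → 17 → 29 → 41  — repeats 41 (not base-6 happy)
717: 717 → 44 → 6 → 1  — reaches 1 (base-6 happy)
8: 8 → 5 → 25 → 17 → 29 → 41 → 26 → 20 → 13 → 5  — repeats 5 (not base-6 happy)

717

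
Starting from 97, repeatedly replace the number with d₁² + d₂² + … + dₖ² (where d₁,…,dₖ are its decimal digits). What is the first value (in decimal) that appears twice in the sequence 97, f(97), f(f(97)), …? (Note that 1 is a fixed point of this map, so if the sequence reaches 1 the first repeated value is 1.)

1

97 → 9² + 7² = 130
130 → 1² + 3² + 0² = 10
10 → 1² + 0² = 1  — reached the fixed point 1.
1 → 1, so 1 is the first repeated value.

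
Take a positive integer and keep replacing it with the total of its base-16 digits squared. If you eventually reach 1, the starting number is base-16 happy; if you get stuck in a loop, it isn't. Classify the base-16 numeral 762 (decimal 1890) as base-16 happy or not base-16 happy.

1890 = (7,6,2)_16 → 89
89 = (5,9)_16 → 106
106 = (6,10)_16 → 136
136 = (8,8)_16 → 128
128 = (8,0)_16 → 64
64 = (4,0)_16 → 16
16 = (1,0)_16 → 1  — reached 1.

base-16 happy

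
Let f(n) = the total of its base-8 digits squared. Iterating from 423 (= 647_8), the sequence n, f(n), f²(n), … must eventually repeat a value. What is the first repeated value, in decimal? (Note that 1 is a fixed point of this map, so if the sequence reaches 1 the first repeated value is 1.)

20

423 = (6,4,7)_8 → 101
101 = (1,4,5)_8 → 42
42 = (5,2)_8 → 29
29 = (3,5)_8 → 34
34 = (4,2)_8 → 20
20 = (2,4)_8 → 20  — 20 already appeared earlier.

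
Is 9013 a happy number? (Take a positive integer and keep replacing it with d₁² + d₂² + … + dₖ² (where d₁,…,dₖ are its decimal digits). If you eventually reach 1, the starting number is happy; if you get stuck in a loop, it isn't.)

happy

9013 → 9² + 0² + 1² + 3² = 91
91 → 9² + 1² = 82
82 → 8² + 2² = 68
68 → 6² + 8² = 100
100 → 1² + 0² + 0² = 1  — reached 1.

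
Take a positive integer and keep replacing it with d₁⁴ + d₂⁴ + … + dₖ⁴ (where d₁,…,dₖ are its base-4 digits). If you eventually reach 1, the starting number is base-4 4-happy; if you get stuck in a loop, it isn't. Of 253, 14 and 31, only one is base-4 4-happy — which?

14

253: 253 → 244 → 163 → 113 → 83 → 83  — repeats 83 (not base-4 4-happy)
14: 14 → 97 → 18 → 17 → 2 → 16 → 1  — reaches 1 (base-4 4-happy)
31: 31 → 163 → 113 → 83 → 83  — repeats 83 (not base-4 4-happy)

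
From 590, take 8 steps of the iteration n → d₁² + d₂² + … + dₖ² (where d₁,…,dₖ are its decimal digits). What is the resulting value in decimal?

4

590 → 5² + 9² + 0² = 25 + 81 + 0 = 106
106 → 1² + 0² + 6² = 1 + 0 + 36 = 37
37 → 3² + 7² = 9 + 49 = 58
58 → 5² + 8² = 25 + 64 = 89
89 → 8² + 9² = 64 + 81 = 145
145 → 1² + 4² + 5² = 1 + 16 + 25 = 42
42 → 4² + 2² = 16 + 4 = 20
20 → 2² + 0² = 4 + 0 = 4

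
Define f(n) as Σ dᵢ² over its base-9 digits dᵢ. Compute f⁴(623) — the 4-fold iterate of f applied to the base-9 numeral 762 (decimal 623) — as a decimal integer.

623 = (7,6,2)_9 → 89
89 = (1,0,8)_9 → 65
65 = (7,2)_9 → 53
53 = (5,8)_9 → 89

89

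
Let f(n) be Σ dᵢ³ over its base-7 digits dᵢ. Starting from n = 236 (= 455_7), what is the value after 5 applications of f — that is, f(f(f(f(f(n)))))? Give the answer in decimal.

236 = (4,5,5)_7 → 4³ + 5³ + 5³ = 64 + 125 + 125 = 314
314 = (6,2,6)_7 → 6³ + 2³ + 6³ = 216 + 8 + 216 = 440
440 = (1,1,6,6)_7 → 1³ + 1³ + 6³ + 6³ = 1 + 1 + 216 + 216 = 434
434 = (1,1,6,0)_7 → 1³ + 1³ + 6³ + 0³ = 1 + 1 + 216 + 0 = 218
218 = (4,3,1)_7 → 4³ + 3³ + 1³ = 64 + 27 + 1 = 92

92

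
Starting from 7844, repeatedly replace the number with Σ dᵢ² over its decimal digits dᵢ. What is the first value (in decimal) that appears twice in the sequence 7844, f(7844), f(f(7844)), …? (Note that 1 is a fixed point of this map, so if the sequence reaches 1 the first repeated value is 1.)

145

7844 → 7² + 8² + 4² + 4² = 145
145 → 1² + 4² + 5² = 42
42 → 4² + 2² = 20
20 → 2² + 0² = 4
4 → 4² = 16
16 → 1² + 6² = 37
37 → 3² + 7² = 58
58 → 5² + 8² = 89
89 → 8² + 9² = 145  — 145 already appeared earlier.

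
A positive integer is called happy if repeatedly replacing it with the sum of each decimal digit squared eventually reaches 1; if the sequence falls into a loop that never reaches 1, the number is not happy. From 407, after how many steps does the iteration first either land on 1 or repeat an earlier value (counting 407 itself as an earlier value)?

407 → 4² + 0² + 7² = 16 + 0 + 49 = 65
65 → 6² + 5² = 36 + 25 = 61
61 → 6² + 1² = 36 + 1 = 37
37 → 3² + 7² = 9 + 49 = 58
58 → 5² + 8² = 25 + 64 = 89
89 → 8² + 9² = 64 + 81 = 145
145 → 1² + 4² + 5² = 1 + 16 + 25 = 42
42 → 4² + 2² = 16 + 4 = 20
20 → 2² + 0² = 4 + 0 = 4
4 → 4² = 16
16 → 1² + 6² = 1 + 36 = 37  — 37 repeats.
That took 11 steps.

11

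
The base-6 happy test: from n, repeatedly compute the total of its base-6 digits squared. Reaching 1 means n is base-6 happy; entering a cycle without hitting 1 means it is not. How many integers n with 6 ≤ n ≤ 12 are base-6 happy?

1

6: 6 → 1  (reaches 1)
7: 7 → 2 → 4 → 16 → 20 → 13 → 5 → 25 → 17 → 29 → 41 → 26 → 20  (repeats 20)
8: 8 → 5 → 25 → 17 → 29 → 41 → 26 → 20 → 13 → 5  (repeats 5)
9: 9 → 10 → 17 → 29 → 41 → 26 → 20 → 13 → 5 → 25 → 17  (repeats 17)
10: 10 → 17 → 29 → 41 → 26 → 20 → 13 → 5 → 25 → 17  (repeats 17)
11: 11 → 26 → 20 → 13 → 5 → 25 → 17 → 29 → 41 → 26  (repeats 26)
12: 12 → 4 → 16 → 20 → 13 → 5 → 25 → 17 → 29 → 41 → 26 → 20  (repeats 20)
base-6 happy: 6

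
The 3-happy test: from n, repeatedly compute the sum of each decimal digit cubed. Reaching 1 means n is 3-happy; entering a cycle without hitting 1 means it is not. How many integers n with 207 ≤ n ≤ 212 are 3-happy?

1

207: 207 → 351 → 153 → 153  — not 3-happy
208: 208 → 520 → 133 → 55 → 250 → 133  — not 3-happy
209: 209 → 737 → 713 → 371 → 371  — not 3-happy
210: 210 → 9 → 729 → 1080 → 513 → 153 → 153  — not 3-happy
211: 211 → 10 → 1  — 3-happy
212: 212 → 17 → 344 → 155 → 251 → 134 → 92 → 737 → 713 → 371 → 371  — not 3-happy
3-happy: 211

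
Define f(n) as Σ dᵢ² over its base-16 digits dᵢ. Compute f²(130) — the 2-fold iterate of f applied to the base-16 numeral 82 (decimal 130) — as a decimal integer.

32

130 = (8,2)_16 → 68
68 = (4,4)_16 → 32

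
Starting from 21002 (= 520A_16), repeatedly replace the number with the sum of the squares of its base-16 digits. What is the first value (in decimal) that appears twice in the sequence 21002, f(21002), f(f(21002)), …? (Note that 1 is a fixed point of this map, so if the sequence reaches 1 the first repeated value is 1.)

1

21002 = (5,2,0,10)_16 → 5² + 2² + 0² + 10² = 25 + 4 + 0 + 100 = 129
129 = (8,1)_16 → 8² + 1² = 64 + 1 = 65
65 = (4,1)_16 → 4² + 1² = 16 + 1 = 17
17 = (1,1)_16 → 1² + 1² = 1 + 1 = 2
2 = (2)_16 → 2² = 4
4 = (4)_16 → 4² = 16
16 = (1,0)_16 → 1² + 0² = 1 + 0 = 1  — reached the fixed point 1.
1 → 1, so 1 is the first repeated value.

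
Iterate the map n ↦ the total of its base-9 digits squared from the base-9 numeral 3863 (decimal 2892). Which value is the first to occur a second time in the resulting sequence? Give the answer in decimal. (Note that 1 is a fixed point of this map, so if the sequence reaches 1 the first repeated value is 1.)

50

2892 = (3,8,6,3)_9 → 118
118 = (1,4,1)_9 → 18
18 = (2,0)_9 → 4
4 = (4)_9 → 16
16 = (1,7)_9 → 50
50 = (5,5)_9 → 50  — 50 already appeared earlier.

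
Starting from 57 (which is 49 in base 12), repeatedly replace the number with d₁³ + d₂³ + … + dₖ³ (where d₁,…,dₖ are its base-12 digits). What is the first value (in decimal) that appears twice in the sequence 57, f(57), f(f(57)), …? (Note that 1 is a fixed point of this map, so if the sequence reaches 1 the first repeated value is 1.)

57 = (4,9)_12 → 4³ + 9³ = 64 + 729 = 793
793 = (5,6,1)_12 → 5³ + 6³ + 1³ = 125 + 216 + 1 = 342
342 = (2,4,6)_12 → 2³ + 4³ + 6³ = 8 + 64 + 216 = 288
288 = (2,0,0)_12 → 2³ + 0³ + 0³ = 8 + 0 + 0 = 8
8 = (8)_12 → 8³ = 512
512 = (3,6,8)_12 → 3³ + 6³ + 8³ = 27 + 216 + 512 = 755
755 = (5,2,11)_12 → 5³ + 2³ + 11³ = 125 + 8 + 1331 = 1464
1464 = (10,2,0)_12 → 10³ + 2³ + 0³ = 1000 + 8 + 0 = 1008
1008 = (7,0,0)_12 → 7³ + 0³ + 0³ = 343 + 0 + 0 = 343
343 = (2,4,7)_12 → 2³ + 4³ + 7³ = 8 + 64 + 343 = 415
415 = (2,10,7)_12 → 2³ + 10³ + 7³ = 8 + 1000 + 343 = 1351
1351 = (9,4,7)_12 → 9³ + 4³ + 7³ = 729 + 64 + 343 = 1136
1136 = (7,10,8)_12 → 7³ + 10³ + 8³ = 343 + 1000 + 512 = 1855
1855 = (1,0,10,7)_12 → 1³ + 0³ + 10³ + 7³ = 1 + 0 + 1000 + 343 = 1344
1344 = (9,4,0)_12 → 9³ + 4³ + 0³ = 729 + 64 + 0 = 793  — 793 already appeared earlier.

793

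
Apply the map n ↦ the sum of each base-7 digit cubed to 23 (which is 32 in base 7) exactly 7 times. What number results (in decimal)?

197

23 = (3,2)_7 → 3³ + 2³ = 35
35 = (5,0)_7 → 5³ + 0³ = 125
125 = (2,3,6)_7 → 2³ + 3³ + 6³ = 251
251 = (5,0,6)_7 → 5³ + 0³ + 6³ = 341
341 = (6,6,5)_7 → 6³ + 6³ + 5³ = 557
557 = (1,4,2,4)_7 → 1³ + 4³ + 2³ + 4³ = 137
137 = (2,5,4)_7 → 2³ + 5³ + 4³ = 197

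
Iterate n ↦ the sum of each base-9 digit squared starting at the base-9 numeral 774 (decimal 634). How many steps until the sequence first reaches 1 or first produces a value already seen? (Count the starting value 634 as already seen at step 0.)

6

634 = (7,7,4)_9 → 7² + 7² + 4² = 49 + 49 + 16 = 114
114 = (1,3,6)_9 → 1² + 3² + 6² = 1 + 9 + 36 = 46
46 = (5,1)_9 → 5² + 1² = 25 + 1 = 26
26 = (2,8)_9 → 2² + 8² = 4 + 64 = 68
68 = (7,5)_9 → 7² + 5² = 49 + 25 = 74
74 = (8,2)_9 → 8² + 2² = 64 + 4 = 68  — 68 repeats.
That took 6 steps.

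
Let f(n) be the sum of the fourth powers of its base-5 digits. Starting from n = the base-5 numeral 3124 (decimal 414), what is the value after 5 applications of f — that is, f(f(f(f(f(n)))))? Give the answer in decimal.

414 = (3,1,2,4)_5 → 3⁴ + 1⁴ + 2⁴ + 4⁴ = 354
354 = (2,4,0,4)_5 → 2⁴ + 4⁴ + 0⁴ + 4⁴ = 528
528 = (4,1,0,3)_5 → 4⁴ + 1⁴ + 0⁴ + 3⁴ = 338
338 = (2,3,2,3)_5 → 2⁴ + 3⁴ + 2⁴ + 3⁴ = 194
194 = (1,2,3,4)_5 → 1⁴ + 2⁴ + 3⁴ + 4⁴ = 354

354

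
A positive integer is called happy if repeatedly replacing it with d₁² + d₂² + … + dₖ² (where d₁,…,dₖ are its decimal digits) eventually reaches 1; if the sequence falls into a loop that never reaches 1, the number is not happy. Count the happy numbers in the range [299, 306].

2

299: 299 → 166 → 73 → 58 → 89 → 145 → 42 → 20 → 4 → 16 → 37 → 58  — not happy
300: 300 → 9 → 81 → 65 → 61 → 37 → 58 → 89 → 145 → 42 → 20 → 4 → 16 → 37  — not happy
301: 301 → 10 → 1  — happy
302: 302 → 13 → 10 → 1  — happy
303: 303 → 18 → 65 → 61 → 37 → 58 → 89 → 145 → 42 → 20 → 4 → 16 → 37  — not happy
304: 304 → 25 → 29 → 85 → 89 → 145 → 42 → 20 → 4 → 16 → 37 → 58 → 89  — not happy
305: 305 → 34 → 25 → 29 → 85 → 89 → 145 → 42 → 20 → 4 → 16 → 37 → 58 → 89  — not happy
306: 306 → 45 → 41 → 17 → 50 → 25 → 29 → 85 → 89 → 145 → 42 → 20 → 4 → 16 → 37 → 58 → 89  — not happy
happy: 301, 302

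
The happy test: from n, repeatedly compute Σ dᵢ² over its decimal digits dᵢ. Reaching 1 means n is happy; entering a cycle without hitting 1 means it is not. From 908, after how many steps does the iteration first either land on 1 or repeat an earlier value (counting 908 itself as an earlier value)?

908 → 9² + 0² + 8² = 145
145 → 1² + 4² + 5² = 42
42 → 4² + 2² = 20
20 → 2² + 0² = 4
4 → 4² = 16
16 → 1² + 6² = 37
37 → 3² + 7² = 58
58 → 5² + 8² = 89
89 → 8² + 9² = 145  — 145 repeats.
That took 9 steps.

9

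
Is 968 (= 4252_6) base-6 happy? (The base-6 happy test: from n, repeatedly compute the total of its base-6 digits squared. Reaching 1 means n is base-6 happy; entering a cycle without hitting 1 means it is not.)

base-6 happy

968 = (4,2,5,2)_6 → 49
49 = (1,2,1)_6 → 6
6 = (1,0)_6 → 1  — reached 1.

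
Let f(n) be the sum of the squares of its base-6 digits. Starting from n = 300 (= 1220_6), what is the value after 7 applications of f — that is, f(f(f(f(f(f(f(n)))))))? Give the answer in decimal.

20

300 = (1,2,2,0)_6 → 1² + 2² + 2² + 0² = 1 + 4 + 4 + 0 = 9
9 = (1,3)_6 → 1² + 3² = 1 + 9 = 10
10 = (1,4)_6 → 1² + 4² = 1 + 16 = 17
17 = (2,5)_6 → 2² + 5² = 4 + 25 = 29
29 = (4,5)_6 → 4² + 5² = 16 + 25 = 41
41 = (1,0,5)_6 → 1² + 0² + 5² = 1 + 0 + 25 = 26
26 = (4,2)_6 → 4² + 2² = 16 + 4 = 20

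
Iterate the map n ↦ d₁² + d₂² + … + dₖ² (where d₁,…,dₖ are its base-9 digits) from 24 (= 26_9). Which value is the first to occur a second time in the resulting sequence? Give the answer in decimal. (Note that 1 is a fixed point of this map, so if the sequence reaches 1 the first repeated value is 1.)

74

24 = (2,6)_9 → 2² + 6² = 40
40 = (4,4)_9 → 4² + 4² = 32
32 = (3,5)_9 → 3² + 5² = 34
34 = (3,7)_9 → 3² + 7² = 58
58 = (6,4)_9 → 6² + 4² = 52
52 = (5,7)_9 → 5² + 7² = 74
74 = (8,2)_9 → 8² + 2² = 68
68 = (7,5)_9 → 7² + 5² = 74  — 74 already appeared earlier.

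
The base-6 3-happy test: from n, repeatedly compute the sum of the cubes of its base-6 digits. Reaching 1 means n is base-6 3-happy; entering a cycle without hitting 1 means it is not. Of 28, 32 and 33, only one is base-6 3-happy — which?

32

28: 28 → 128 → 62 → 73 → 9 → 28  — repeats 28 (not base-6 3-happy)
32: 32 → 133 → 92 → 43 → 3 → 27 → 91 → 36 → 1  — reaches 1 (base-6 3-happy)
33: 33 → 152 → 73 → 9 → 28 → 128 → 62 → 73  — repeats 73 (not base-6 3-happy)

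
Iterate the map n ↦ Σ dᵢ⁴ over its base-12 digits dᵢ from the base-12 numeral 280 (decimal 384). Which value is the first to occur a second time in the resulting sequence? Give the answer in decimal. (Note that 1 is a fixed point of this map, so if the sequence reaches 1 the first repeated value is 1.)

384 = (2,8,0)_12 → 2⁴ + 8⁴ + 0⁴ = 16 + 4096 + 0 = 4112
4112 = (2,4,6,8)_12 → 2⁴ + 4⁴ + 6⁴ + 8⁴ = 16 + 256 + 1296 + 4096 = 5664
5664 = (3,3,4,0)_12 → 3⁴ + 3⁴ + 4⁴ + 0⁴ = 81 + 81 + 256 + 0 = 418
418 = (2,10,10)_12 → 2⁴ + 10⁴ + 10⁴ = 16 + 10000 + 10000 = 20016
20016 = (11,7,0,0)_12 → 11⁴ + 7⁴ + 0⁴ + 0⁴ = 14641 + 2401 + 0 + 0 = 17042
17042 = (9,10,4,2)_12 → 9⁴ + 10⁴ + 4⁴ + 2⁴ = 6561 + 10000 + 256 + 16 = 16833
16833 = (9,8,10,9)_12 → 9⁴ + 8⁴ + 10⁴ + 9⁴ = 6561 + 4096 + 10000 + 6561 = 27218
27218 = (1,3,9,0,2)_12 → 1⁴ + 3⁴ + 9⁴ + 0⁴ + 2⁴ = 1 + 81 + 6561 + 0 + 16 = 6659
6659 = (3,10,2,11)_12 → 3⁴ + 10⁴ + 2⁴ + 11⁴ = 81 + 10000 + 16 + 14641 = 24738
24738 = (1,2,3,9,6)_12 → 1⁴ + 2⁴ + 3⁴ + 9⁴ + 6⁴ = 1 + 16 + 81 + 6561 + 1296 = 7955
7955 = (4,7,2,11)_12 → 4⁴ + 7⁴ + 2⁴ + 11⁴ = 256 + 2401 + 16 + 14641 = 17314
17314 = (10,0,2,10)_12 → 10⁴ + 0⁴ + 2⁴ + 10⁴ = 10000 + 0 + 16 + 10000 = 20016  — 20016 already appeared earlier.

20016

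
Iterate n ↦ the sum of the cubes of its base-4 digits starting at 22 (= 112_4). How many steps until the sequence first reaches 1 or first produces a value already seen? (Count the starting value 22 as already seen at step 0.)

22 = (1,1,2)_4 → 1³ + 1³ + 2³ = 10
10 = (2,2)_4 → 2³ + 2³ = 16
16 = (1,0,0)_4 → 1³ + 0³ + 0³ = 1  — reached 1.
That took 3 steps.

3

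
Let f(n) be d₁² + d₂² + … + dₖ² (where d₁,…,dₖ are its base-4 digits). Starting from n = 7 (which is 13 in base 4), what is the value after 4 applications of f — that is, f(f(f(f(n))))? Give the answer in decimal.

7 = (1,3)_4 → 1² + 3² = 10
10 = (2,2)_4 → 2² + 2² = 8
8 = (2,0)_4 → 2² + 0² = 4
4 = (1,0)_4 → 1² + 0² = 1

1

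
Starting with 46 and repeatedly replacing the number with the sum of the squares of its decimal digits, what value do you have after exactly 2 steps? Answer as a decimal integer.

46 → 4² + 6² = 16 + 36 = 52
52 → 5² + 2² = 25 + 4 = 29

29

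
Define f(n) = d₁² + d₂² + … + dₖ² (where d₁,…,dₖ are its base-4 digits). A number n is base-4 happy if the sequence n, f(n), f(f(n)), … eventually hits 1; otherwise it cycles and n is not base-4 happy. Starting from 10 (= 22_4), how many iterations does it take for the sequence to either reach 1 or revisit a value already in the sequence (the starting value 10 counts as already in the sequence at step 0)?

10 = (2,2)_4 → 2² + 2² = 4 + 4 = 8
8 = (2,0)_4 → 2² + 0² = 4 + 0 = 4
4 = (1,0)_4 → 1² + 0² = 1 + 0 = 1  — reached 1.
That took 3 steps.

3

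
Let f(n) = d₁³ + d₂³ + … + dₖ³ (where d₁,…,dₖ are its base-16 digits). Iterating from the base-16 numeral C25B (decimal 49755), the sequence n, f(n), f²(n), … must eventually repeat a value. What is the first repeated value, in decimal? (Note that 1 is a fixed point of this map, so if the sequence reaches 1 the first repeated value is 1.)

49755 = (12,2,5,11)_16 → 3192
3192 = (12,7,8)_16 → 2583
2583 = (10,1,7)_16 → 1344
1344 = (5,4,0)_16 → 189
189 = (11,13)_16 → 3528
3528 = (13,12,8)_16 → 4437
4437 = (1,1,5,5)_16 → 252
252 = (15,12)_16 → 5103
5103 = (1,3,14,15)_16 → 6147
6147 = (1,8,0,3)_16 → 540
540 = (2,1,12)_16 → 1737
1737 = (6,12,9)_16 → 2673
2673 = (10,7,1)_16 → 1344  — 1344 already appeared earlier.

1344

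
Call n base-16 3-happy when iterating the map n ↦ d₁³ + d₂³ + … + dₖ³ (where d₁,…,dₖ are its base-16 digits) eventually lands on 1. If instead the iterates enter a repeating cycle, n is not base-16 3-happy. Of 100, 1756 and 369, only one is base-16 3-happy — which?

100: 100 → 280 → 514 → 16 → 1  — reaches 1 (base-16 3-happy)
1756: 1756 → 4141 → 2206 → 3985 → 4105 → 730 → 3205 → 2365 → 2953 → 2572 → 2728 → 2512 → 2926 → 4291 → 1756  — repeats 1756 (not base-16 3-happy)
369: 369 → 345 → 855 → 495 → 6120 → 3600 → 2745 → 3060 → 4770 → 1017 → 4131 → 36 → 72 → 576 → 72  — repeats 72 (not base-16 3-happy)

100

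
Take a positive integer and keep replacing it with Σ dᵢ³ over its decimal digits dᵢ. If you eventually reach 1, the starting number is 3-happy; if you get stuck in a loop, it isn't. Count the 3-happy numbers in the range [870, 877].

1

870: 870 → 855 → 762 → 567 → 684 → 792 → 1080 → 513 → 153 → 153  (repeats 153)
871: 871 → 856 → 853 → 664 → 496 → 1009 → 730 → 370 → 370  (repeats 370)
872: 872 → 863 → 755 → 593 → 881 → 1025 → 134 → 92 → 737 → 713 → 371 → 371  (repeats 371)
873: 873 → 882 → 1032 → 36 → 243 → 99 → 1458 → 702 → 351 → 153 → 153  (repeats 153)
874: 874 → 919 → 1459 → 919  (repeats 919)
875: 875 → 980 → 1241 → 74 → 407 → 407  (repeats 407)
876: 876 → 1071 → 345 → 216 → 225 → 141 → 66 → 432 → 99 → 1458 → 702 → 351 → 153 → 153  (repeats 153)
877: 877 → 1198 → 1243 → 100 → 1  (reaches 1)
3-happy: 877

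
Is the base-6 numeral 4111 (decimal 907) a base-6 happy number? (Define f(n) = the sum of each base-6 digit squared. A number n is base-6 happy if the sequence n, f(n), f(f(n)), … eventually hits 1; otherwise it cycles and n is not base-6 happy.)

907 = (4,1,1,1)_6 → 4² + 1² + 1² + 1² = 16 + 1 + 1 + 1 = 19
19 = (3,1)_6 → 3² + 1² = 9 + 1 = 10
10 = (1,4)_6 → 1² + 4² = 1 + 16 = 17
17 = (2,5)_6 → 2² + 5² = 4 + 25 = 29
29 = (4,5)_6 → 4² + 5² = 16 + 25 = 41
41 = (1,0,5)_6 → 1² + 0² + 5² = 1 + 0 + 25 = 26
26 = (4,2)_6 → 4² + 2² = 16 + 4 = 20
20 = (3,2)_6 → 3² + 2² = 9 + 4 = 13
13 = (2,1)_6 → 2² + 1² = 4 + 1 = 5
5 = (5)_6 → 5² = 25
25 = (4,1)_6 → 4² + 1² = 16 + 1 = 17  — 17 already seen; the sequence cycles without reaching 1.

not base-6 happy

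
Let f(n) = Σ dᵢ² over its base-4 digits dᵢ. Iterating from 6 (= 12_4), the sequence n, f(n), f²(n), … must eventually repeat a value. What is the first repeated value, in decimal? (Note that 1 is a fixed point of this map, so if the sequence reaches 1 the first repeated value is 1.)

6 = (1,2)_4 → 1² + 2² = 5
5 = (1,1)_4 → 1² + 1² = 2
2 = (2)_4 → 2² = 4
4 = (1,0)_4 → 1² + 0² = 1  — reached the fixed point 1.
1 → 1, so 1 is the first repeated value.

1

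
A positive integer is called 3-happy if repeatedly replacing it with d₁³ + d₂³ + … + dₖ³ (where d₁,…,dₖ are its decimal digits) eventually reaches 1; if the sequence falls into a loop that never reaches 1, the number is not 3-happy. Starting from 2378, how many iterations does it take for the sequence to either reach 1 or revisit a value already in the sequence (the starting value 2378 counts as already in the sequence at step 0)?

5

2378 → 2³ + 3³ + 7³ + 8³ = 890
890 → 8³ + 9³ + 0³ = 1241
1241 → 1³ + 2³ + 4³ + 1³ = 74
74 → 7³ + 4³ = 407
407 → 4³ + 0³ + 7³ = 407  — 407 repeats.
That took 5 steps.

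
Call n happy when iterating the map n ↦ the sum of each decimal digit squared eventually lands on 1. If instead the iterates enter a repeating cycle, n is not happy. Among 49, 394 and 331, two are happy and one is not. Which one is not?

49: 49 → 97 → 130 → 10 → 1  — reaches 1 (happy)
394: 394 → 106 → 37 → 58 → 89 → 145 → 42 → 20 → 4 → 16 → 37  — repeats 37 (not happy)
331: 331 → 19 → 82 → 68 → 100 → 1  — reaches 1 (happy)

394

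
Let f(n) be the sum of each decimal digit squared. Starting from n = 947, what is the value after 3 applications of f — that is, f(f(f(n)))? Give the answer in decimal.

947 → 9² + 4² + 7² = 146
146 → 1² + 4² + 6² = 53
53 → 5² + 3² = 34

34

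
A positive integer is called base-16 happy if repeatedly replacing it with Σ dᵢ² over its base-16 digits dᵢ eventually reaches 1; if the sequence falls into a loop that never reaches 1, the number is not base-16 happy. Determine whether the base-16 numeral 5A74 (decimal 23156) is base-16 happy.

23156 = (5,10,7,4)_16 → 5² + 10² + 7² + 4² = 25 + 100 + 49 + 16 = 190
190 = (11,14)_16 → 11² + 14² = 121 + 196 = 317
317 = (1,3,13)_16 → 1² + 3² + 13² = 1 + 9 + 169 = 179
179 = (11,3)_16 → 11² + 3² = 121 + 9 = 130
130 = (8,2)_16 → 8² + 2² = 64 + 4 = 68
68 = (4,4)_16 → 4² + 4² = 16 + 16 = 32
32 = (2,0)_16 → 2² + 0² = 4 + 0 = 4
4 = (4)_16 → 4² = 16
16 = (1,0)_16 → 1² + 0² = 1 + 0 = 1  — reached 1.

base-16 happy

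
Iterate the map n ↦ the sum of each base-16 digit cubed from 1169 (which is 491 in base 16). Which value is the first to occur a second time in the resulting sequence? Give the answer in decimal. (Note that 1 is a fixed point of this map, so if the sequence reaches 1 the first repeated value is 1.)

512

1169 = (4,9,1)_16 → 4³ + 9³ + 1³ = 64 + 729 + 1 = 794
794 = (3,1,10)_16 → 3³ + 1³ + 10³ = 27 + 1 + 1000 = 1028
1028 = (4,0,4)_16 → 4³ + 0³ + 4³ = 64 + 0 + 64 = 128
128 = (8,0)_16 → 8³ + 0³ = 512 + 0 = 512
512 = (2,0,0)_16 → 2³ + 0³ + 0³ = 8 + 0 + 0 = 8
8 = (8)_16 → 8³ = 512  — 512 already appeared earlier.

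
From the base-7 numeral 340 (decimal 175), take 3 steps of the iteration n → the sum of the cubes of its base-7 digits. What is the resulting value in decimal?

175 = (3,4,0)_7 → 3³ + 4³ + 0³ = 91
91 = (1,6,0)_7 → 1³ + 6³ + 0³ = 217
217 = (4,3,0)_7 → 4³ + 3³ + 0³ = 91

91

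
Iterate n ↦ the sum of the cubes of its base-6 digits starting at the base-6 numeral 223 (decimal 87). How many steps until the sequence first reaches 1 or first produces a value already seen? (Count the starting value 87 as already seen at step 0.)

6

87 = (2,2,3)_6 → 2³ + 2³ + 3³ = 8 + 8 + 27 = 43
43 = (1,1,1)_6 → 1³ + 1³ + 1³ = 1 + 1 + 1 = 3
3 = (3)_6 → 3³ = 27
27 = (4,3)_6 → 4³ + 3³ = 64 + 27 = 91
91 = (2,3,1)_6 → 2³ + 3³ + 1³ = 8 + 27 + 1 = 36
36 = (1,0,0)_6 → 1³ + 0³ + 0³ = 1 + 0 + 0 = 1  — reached 1.
That took 6 steps.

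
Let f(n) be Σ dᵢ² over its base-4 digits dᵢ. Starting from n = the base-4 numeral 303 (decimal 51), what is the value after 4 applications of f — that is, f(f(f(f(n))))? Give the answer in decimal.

51 = (3,0,3)_4 → 3² + 0² + 3² = 18
18 = (1,0,2)_4 → 1² + 0² + 2² = 5
5 = (1,1)_4 → 1² + 1² = 2
2 = (2)_4 → 2² = 4

4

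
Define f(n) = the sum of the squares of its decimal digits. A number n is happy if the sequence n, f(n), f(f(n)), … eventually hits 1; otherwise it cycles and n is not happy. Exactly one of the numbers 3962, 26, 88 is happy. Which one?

3962: 3962 → 130 → 10 → 1  — reaches 1 (happy)
26: 26 → 40 → 16 → 37 → 58 → 89 → 145 → 42 → 20 → 4 → 16  — repeats 16 (not happy)
88: 88 → 128 → 69 → 117 → 51 → 26 → 40 → 16 → 37 → 58 → 89 → 145 → 42 → 20 → 4 → 16  — repeats 16 (not happy)

3962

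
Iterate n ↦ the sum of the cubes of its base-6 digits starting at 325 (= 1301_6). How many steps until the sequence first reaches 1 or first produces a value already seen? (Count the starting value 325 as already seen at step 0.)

325 = (1,3,0,1)_6 → 1³ + 3³ + 0³ + 1³ = 1 + 27 + 0 + 1 = 29
29 = (4,5)_6 → 4³ + 5³ = 64 + 125 = 189
189 = (5,1,3)_6 → 5³ + 1³ + 3³ = 125 + 1 + 27 = 153
153 = (4,1,3)_6 → 4³ + 1³ + 3³ = 64 + 1 + 27 = 92
92 = (2,3,2)_6 → 2³ + 3³ + 2³ = 8 + 27 + 8 = 43
43 = (1,1,1)_6 → 1³ + 1³ + 1³ = 1 + 1 + 1 = 3
3 = (3)_6 → 3³ = 27
27 = (4,3)_6 → 4³ + 3³ = 64 + 27 = 91
91 = (2,3,1)_6 → 2³ + 3³ + 1³ = 8 + 27 + 1 = 36
36 = (1,0,0)_6 → 1³ + 0³ + 0³ = 1 + 0 + 0 = 1  — reached 1.
That took 10 steps.

10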